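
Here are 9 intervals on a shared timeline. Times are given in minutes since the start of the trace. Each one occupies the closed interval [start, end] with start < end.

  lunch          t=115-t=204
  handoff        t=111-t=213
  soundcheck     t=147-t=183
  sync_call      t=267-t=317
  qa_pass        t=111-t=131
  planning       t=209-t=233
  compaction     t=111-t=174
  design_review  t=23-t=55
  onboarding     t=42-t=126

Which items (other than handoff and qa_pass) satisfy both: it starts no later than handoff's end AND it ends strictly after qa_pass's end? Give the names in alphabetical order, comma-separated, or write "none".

compaction, lunch, planning, soundcheck

Conditions: its start is no later than handoff's end (X.start <= t=213) AND its end is strictly after qa_pass's end (X.end > t=131).
compaction: start t=111 <= t=213? ✓; end t=174 > t=131? ✓ → yes.
design_review: start t=23 <= t=213? ✓; end t=55 > t=131? ✗ → no.
lunch: start t=115 <= t=213? ✓; end t=204 > t=131? ✓ → yes.
onboarding: start t=42 <= t=213? ✓; end t=126 > t=131? ✗ → no.
planning: start t=209 <= t=213? ✓; end t=233 > t=131? ✓ → yes.
soundcheck: start t=147 <= t=213? ✓; end t=183 > t=131? ✓ → yes.
sync_call: start t=267 <= t=213? ✗; end t=317 > t=131? ✓ → no.
Result: compaction, lunch, planning, soundcheck.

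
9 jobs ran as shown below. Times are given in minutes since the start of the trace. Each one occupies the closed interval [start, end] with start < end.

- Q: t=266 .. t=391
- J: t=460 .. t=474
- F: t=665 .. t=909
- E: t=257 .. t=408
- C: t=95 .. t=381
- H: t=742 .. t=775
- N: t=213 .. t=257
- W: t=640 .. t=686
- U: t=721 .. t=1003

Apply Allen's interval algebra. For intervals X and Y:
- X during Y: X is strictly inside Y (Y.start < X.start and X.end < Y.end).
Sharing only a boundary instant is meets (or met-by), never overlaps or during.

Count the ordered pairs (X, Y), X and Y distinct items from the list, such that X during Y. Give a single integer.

4

Checking all 72 ordered pairs for relation 'during'; matching pairs in alphabetical order:
(H, F): H during F ✓
(H, U): H during U ✓
(N, C): N during C ✓
(Q, E): Q during E ✓
Count: 4.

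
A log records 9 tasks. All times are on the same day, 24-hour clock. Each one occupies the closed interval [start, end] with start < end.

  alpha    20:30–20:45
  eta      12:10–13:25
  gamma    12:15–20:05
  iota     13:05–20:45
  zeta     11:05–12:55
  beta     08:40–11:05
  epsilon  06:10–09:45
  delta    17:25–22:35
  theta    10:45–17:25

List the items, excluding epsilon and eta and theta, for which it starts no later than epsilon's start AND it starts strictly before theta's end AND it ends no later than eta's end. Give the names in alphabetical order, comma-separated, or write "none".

none

Conditions: its start is no later than epsilon's start (X.start <= 06:10) AND its start is strictly before theta's end (X.start < 17:25) AND its end is no later than eta's end (X.end <= 13:25).
alpha: start 20:30 <= 06:10? ✗; start 20:30 < 17:25? ✗; end 20:45 <= 13:25? ✗ → no.
beta: start 08:40 <= 06:10? ✗; start 08:40 < 17:25? ✓; end 11:05 <= 13:25? ✓ → no.
delta: start 17:25 <= 06:10? ✗; start 17:25 < 17:25? ✗; end 22:35 <= 13:25? ✗ → no.
gamma: start 12:15 <= 06:10? ✗; start 12:15 < 17:25? ✓; end 20:05 <= 13:25? ✗ → no.
iota: start 13:05 <= 06:10? ✗; start 13:05 < 17:25? ✓; end 20:45 <= 13:25? ✗ → no.
zeta: start 11:05 <= 06:10? ✗; start 11:05 < 17:25? ✓; end 12:55 <= 13:25? ✓ → no.
Result: none.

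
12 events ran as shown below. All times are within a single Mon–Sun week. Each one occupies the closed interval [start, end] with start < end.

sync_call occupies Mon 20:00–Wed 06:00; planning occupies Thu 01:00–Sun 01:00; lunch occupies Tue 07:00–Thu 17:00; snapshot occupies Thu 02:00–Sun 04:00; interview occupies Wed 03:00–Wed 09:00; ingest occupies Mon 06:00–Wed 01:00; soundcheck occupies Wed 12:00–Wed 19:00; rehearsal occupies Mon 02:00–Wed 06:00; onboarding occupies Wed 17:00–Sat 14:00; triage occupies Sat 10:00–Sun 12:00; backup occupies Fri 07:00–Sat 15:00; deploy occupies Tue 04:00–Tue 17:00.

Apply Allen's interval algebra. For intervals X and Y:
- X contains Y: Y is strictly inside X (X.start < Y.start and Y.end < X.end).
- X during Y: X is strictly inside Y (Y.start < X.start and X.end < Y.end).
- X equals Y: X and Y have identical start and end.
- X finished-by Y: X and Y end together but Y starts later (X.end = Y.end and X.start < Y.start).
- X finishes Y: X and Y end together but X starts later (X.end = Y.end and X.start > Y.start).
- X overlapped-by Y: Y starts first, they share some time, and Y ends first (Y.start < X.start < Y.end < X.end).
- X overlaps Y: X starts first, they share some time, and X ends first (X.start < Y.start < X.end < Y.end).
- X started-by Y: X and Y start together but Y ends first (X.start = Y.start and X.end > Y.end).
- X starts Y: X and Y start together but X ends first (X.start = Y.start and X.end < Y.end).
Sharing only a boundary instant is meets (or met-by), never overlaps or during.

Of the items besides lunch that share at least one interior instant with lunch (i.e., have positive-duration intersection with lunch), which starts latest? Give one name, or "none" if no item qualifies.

Target lunch = [Tue 07:00, Thu 17:00].
backup [Fri 07:00, Sat 15:00] → after → excluded.
deploy [Tue 04:00, Tue 17:00] → overlaps → candidate.
ingest [Mon 06:00, Wed 01:00] → overlaps → candidate.
interview [Wed 03:00, Wed 09:00] → during → candidate.
onboarding [Wed 17:00, Sat 14:00] → overlapped-by → candidate.
planning [Thu 01:00, Sun 01:00] → overlapped-by → candidate.
rehearsal [Mon 02:00, Wed 06:00] → overlaps → candidate.
snapshot [Thu 02:00, Sun 04:00] → overlapped-by → candidate.
soundcheck [Wed 12:00, Wed 19:00] → during → candidate.
sync_call [Mon 20:00, Wed 06:00] → overlaps → candidate.
triage [Sat 10:00, Sun 12:00] → after → excluded.
Among candidates, latest start is Thu 02:00 → snapshot.

snapshot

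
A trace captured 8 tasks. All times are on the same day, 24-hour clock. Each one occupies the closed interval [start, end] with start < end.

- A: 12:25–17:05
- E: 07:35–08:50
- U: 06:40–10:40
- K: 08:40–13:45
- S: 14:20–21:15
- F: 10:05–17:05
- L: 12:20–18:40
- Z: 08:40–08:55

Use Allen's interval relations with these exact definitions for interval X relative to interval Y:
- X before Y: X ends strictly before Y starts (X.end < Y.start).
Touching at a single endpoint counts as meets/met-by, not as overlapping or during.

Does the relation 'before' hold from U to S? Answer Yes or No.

Yes

U = [06:40, 10:40], S = [14:20, 21:15].
Actual relation of U to S: before.
Asked whether 'before' holds → Yes.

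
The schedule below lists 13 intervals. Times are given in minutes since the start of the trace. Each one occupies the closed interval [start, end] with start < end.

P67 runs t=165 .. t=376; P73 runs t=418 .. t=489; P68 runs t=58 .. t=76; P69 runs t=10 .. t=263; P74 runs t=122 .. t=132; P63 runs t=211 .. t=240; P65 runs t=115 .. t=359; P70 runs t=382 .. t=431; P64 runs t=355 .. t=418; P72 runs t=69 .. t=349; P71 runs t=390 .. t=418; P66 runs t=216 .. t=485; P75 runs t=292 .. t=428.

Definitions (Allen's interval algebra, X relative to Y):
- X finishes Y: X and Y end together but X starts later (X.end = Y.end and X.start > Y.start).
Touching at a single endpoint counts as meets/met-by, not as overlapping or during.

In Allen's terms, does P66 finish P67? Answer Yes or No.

P66 = [t=216, t=485], P67 = [t=165, t=376].
Actual relation of P66 to P67: overlapped-by.
Asked whether 'finishes' holds → No.

No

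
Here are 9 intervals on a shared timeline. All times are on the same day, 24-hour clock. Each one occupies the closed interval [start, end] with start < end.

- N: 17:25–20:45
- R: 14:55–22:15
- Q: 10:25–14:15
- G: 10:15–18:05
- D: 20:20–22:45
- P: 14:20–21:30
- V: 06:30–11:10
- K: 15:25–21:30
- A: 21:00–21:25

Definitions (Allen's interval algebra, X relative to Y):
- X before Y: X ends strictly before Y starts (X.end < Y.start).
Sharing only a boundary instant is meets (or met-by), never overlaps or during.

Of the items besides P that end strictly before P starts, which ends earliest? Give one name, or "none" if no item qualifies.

V

Target P = [14:20, 21:30].
A [21:00, 21:25] → during → excluded.
D [20:20, 22:45] → overlapped-by → excluded.
G [10:15, 18:05] → overlaps → excluded.
K [15:25, 21:30] → finishes → excluded.
N [17:25, 20:45] → during → excluded.
Q [10:25, 14:15] → before → candidate.
R [14:55, 22:15] → overlapped-by → excluded.
V [06:30, 11:10] → before → candidate.
Among candidates, earliest end is 11:10 → V.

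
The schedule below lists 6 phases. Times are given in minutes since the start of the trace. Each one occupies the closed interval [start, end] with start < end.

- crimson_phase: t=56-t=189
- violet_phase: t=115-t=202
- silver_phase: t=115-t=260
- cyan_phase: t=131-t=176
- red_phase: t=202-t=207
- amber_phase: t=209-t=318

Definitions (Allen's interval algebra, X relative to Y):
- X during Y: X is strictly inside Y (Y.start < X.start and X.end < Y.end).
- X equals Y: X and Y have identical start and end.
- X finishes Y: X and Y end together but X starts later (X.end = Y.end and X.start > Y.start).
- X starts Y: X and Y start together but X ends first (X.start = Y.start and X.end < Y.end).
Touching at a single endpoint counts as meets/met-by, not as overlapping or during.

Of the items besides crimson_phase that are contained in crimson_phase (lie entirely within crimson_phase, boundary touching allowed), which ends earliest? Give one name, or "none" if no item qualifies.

Target crimson_phase = [t=56, t=189].
amber_phase [t=209, t=318] → after → excluded.
cyan_phase [t=131, t=176] → during → candidate.
red_phase [t=202, t=207] → after → excluded.
silver_phase [t=115, t=260] → overlapped-by → excluded.
violet_phase [t=115, t=202] → overlapped-by → excluded.
Among candidates, earliest end is t=176 → cyan_phase.

cyan_phase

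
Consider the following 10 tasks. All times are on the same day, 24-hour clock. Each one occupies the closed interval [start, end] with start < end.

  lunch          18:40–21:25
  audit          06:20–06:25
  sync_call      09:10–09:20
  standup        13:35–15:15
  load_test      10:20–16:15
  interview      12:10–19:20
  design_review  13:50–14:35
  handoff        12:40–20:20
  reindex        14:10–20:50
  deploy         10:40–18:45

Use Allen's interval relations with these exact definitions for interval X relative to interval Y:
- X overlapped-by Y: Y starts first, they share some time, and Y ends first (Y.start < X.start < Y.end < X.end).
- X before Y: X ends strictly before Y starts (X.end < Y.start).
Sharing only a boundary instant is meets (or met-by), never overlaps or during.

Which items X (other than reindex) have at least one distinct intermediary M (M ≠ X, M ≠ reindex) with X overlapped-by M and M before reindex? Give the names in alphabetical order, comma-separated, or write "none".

Target reindex = [14:10, 20:50].
Intermediaries M with M before reindex: audit, sync_call.
Via audit — items with X overlapped-by audit: none.
Via sync_call — items with X overlapped-by sync_call: none.
Union: none.

none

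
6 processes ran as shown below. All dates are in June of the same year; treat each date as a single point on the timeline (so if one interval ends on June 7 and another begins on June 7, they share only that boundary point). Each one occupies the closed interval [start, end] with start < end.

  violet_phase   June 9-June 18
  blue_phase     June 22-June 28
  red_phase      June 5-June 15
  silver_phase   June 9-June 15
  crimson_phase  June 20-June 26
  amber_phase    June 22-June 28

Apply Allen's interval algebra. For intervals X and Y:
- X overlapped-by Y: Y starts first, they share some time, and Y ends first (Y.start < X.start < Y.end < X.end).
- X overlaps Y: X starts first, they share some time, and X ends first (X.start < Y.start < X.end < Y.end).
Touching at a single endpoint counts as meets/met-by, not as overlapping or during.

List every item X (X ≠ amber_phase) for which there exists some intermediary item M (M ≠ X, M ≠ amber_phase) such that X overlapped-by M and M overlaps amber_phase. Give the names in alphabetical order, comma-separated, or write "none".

blue_phase

Target amber_phase = [June 22, June 28].
Intermediaries M with M overlaps amber_phase: crimson_phase.
Via crimson_phase — items with X overlapped-by crimson_phase: blue_phase.
Union: blue_phase.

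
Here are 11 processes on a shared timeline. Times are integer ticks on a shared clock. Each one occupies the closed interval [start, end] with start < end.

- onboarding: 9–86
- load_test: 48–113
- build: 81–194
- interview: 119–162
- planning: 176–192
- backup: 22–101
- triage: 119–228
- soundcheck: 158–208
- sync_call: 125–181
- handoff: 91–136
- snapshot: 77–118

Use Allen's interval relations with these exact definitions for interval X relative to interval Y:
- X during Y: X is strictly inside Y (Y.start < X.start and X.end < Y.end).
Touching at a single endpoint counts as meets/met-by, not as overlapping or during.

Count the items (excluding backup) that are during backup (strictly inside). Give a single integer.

0

Target backup = [22, 101].
build [81, 194] → overlapped-by → no.
handoff [91, 136] → overlapped-by → no.
interview [119, 162] → after → no.
load_test [48, 113] → overlapped-by → no.
onboarding [9, 86] → overlaps → no.
planning [176, 192] → after → no.
snapshot [77, 118] → overlapped-by → no.
soundcheck [158, 208] → after → no.
sync_call [125, 181] → after → no.
triage [119, 228] → after → no.
Total: 0.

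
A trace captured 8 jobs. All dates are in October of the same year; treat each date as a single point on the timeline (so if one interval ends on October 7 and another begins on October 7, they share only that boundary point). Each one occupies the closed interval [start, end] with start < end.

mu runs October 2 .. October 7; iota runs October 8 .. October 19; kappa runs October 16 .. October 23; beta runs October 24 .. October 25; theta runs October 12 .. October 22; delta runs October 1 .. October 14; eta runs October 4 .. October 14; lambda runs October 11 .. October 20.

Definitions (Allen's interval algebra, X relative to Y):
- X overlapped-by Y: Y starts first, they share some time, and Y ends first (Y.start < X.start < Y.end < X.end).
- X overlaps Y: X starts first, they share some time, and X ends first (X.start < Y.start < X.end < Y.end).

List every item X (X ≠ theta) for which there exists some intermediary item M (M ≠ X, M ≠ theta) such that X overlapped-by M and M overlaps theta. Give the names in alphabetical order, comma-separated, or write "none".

iota, kappa, lambda

Target theta = [October 12, October 22].
Intermediaries M with M overlaps theta: delta, eta, iota, lambda.
Via delta — items with X overlapped-by delta: iota, lambda.
Via eta — items with X overlapped-by eta: iota, lambda.
Via iota — items with X overlapped-by iota: kappa, lambda.
Via lambda — items with X overlapped-by lambda: kappa.
Union: iota, kappa, lambda.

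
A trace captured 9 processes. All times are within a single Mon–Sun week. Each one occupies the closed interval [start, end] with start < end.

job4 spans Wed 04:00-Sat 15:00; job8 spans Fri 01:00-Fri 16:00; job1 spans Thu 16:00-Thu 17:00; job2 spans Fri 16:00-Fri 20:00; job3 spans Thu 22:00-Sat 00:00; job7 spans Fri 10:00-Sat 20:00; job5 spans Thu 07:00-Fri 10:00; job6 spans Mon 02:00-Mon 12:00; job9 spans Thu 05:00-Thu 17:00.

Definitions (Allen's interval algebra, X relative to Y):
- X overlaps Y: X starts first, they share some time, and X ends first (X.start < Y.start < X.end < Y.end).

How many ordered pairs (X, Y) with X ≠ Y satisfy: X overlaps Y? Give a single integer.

Checking all 72 ordered pairs for relation 'overlaps'; matching pairs in alphabetical order:
(job3, job7): job3 overlaps job7 ✓
(job4, job7): job4 overlaps job7 ✓
(job5, job3): job5 overlaps job3 ✓
(job5, job8): job5 overlaps job8 ✓
(job8, job7): job8 overlaps job7 ✓
(job9, job5): job9 overlaps job5 ✓
Count: 6.

6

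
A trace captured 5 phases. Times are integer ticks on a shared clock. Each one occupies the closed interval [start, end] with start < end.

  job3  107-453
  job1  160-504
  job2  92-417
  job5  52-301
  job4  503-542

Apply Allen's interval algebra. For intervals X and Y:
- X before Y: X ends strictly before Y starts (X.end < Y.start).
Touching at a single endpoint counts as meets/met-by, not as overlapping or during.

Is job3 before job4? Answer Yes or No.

job3 = [107, 453], job4 = [503, 542].
Actual relation of job3 to job4: before.
Asked whether 'before' holds → Yes.

Yes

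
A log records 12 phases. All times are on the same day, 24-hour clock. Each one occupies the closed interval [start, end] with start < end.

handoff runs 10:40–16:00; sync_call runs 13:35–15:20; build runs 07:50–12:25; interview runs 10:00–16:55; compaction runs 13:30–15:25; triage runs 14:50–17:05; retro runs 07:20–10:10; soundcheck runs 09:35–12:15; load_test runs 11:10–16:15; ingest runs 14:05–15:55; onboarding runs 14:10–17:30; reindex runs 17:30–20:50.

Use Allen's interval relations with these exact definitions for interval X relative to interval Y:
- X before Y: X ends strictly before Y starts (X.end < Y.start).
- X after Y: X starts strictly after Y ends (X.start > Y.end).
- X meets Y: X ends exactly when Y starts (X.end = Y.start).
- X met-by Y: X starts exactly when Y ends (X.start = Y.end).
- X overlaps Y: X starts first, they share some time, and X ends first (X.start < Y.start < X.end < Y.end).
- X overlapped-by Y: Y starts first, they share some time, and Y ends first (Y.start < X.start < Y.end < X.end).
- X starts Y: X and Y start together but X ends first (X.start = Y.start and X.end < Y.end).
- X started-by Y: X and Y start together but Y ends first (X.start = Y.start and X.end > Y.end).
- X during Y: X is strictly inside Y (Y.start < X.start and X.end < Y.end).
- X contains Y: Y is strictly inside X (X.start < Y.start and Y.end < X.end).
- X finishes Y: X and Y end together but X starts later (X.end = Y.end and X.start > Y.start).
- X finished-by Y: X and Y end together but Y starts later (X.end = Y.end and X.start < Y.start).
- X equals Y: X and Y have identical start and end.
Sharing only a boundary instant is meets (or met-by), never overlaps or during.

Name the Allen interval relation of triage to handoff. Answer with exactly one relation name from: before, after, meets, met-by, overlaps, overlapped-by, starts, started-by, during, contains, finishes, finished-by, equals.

overlapped-by

triage = [14:50, 17:05]; handoff = [10:40, 16:00].
Compare endpoints: triage.start > handoff.start, triage.start < handoff.end, triage.end > handoff.start, triage.end > handoff.end.
That pattern is 'overlapped-by'.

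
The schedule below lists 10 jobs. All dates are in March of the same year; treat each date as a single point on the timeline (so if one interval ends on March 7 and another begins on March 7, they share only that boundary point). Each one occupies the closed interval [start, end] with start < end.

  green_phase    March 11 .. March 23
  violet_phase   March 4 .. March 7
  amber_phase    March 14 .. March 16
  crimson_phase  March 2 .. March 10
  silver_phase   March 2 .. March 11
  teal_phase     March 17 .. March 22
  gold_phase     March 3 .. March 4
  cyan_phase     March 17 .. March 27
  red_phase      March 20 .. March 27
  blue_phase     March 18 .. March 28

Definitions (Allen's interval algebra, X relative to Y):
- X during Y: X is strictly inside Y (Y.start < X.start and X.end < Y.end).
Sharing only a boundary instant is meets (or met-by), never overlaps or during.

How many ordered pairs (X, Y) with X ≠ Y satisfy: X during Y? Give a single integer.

7

Checking all 90 ordered pairs for relation 'during'; matching pairs in alphabetical order:
(amber_phase, green_phase): amber_phase during green_phase ✓
(gold_phase, crimson_phase): gold_phase during crimson_phase ✓
(gold_phase, silver_phase): gold_phase during silver_phase ✓
(red_phase, blue_phase): red_phase during blue_phase ✓
(teal_phase, green_phase): teal_phase during green_phase ✓
(violet_phase, crimson_phase): violet_phase during crimson_phase ✓
(violet_phase, silver_phase): violet_phase during silver_phase ✓
Count: 7.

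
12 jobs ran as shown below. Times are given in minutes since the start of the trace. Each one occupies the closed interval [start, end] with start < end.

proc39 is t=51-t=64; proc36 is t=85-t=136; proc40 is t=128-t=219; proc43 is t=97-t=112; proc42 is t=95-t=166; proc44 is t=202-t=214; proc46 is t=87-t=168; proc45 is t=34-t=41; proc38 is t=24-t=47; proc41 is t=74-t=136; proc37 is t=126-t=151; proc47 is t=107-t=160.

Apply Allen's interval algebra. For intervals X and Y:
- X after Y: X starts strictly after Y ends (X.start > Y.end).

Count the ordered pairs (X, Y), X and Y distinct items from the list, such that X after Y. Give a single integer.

38

Checking all 132 ordered pairs for relation 'after'; matching pairs in alphabetical order:
(proc36, proc38): proc36 after proc38 ✓
(proc36, proc39): proc36 after proc39 ✓
(proc36, proc45): proc36 after proc45 ✓
(proc37, proc38): proc37 after proc38 ✓
(proc37, proc39): proc37 after proc39 ✓
(proc37, proc43): proc37 after proc43 ✓
(proc37, proc45): proc37 after proc45 ✓
(proc39, proc38): proc39 after proc38 ✓
(proc39, proc45): proc39 after proc45 ✓
(proc40, proc38): proc40 after proc38 ✓
(proc40, proc39): proc40 after proc39 ✓
(proc40, proc43): proc40 after proc43 ✓
(proc40, proc45): proc40 after proc45 ✓
(proc41, proc38): proc41 after proc38 ✓
(proc41, proc39): proc41 after proc39 ✓
(proc41, proc45): proc41 after proc45 ✓
(proc42, proc38): proc42 after proc38 ✓
(proc42, proc39): proc42 after proc39 ✓
(proc42, proc45): proc42 after proc45 ✓
(proc43, proc38): proc43 after proc38 ✓
(proc43, proc39): proc43 after proc39 ✓
(proc43, proc45): proc43 after proc45 ✓
(proc44, proc36): proc44 after proc36 ✓
(proc44, proc37): proc44 after proc37 ✓
... plus 14 further pairs not listed.
Count: 38.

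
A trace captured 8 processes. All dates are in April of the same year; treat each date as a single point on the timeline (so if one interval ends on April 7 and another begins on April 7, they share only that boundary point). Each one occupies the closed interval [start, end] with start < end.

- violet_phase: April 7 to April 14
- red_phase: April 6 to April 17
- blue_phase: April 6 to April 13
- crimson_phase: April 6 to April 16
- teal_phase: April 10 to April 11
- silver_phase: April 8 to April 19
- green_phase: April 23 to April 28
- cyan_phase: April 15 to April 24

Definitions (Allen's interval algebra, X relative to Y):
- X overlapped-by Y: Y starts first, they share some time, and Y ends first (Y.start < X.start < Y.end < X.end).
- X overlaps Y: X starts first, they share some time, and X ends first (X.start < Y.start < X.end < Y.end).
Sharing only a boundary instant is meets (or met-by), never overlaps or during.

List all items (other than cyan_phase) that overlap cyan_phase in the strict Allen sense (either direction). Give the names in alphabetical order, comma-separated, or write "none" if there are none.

crimson_phase, green_phase, red_phase, silver_phase

Target cyan_phase = [April 15, April 24].
blue_phase [April 6, April 13] → before → no.
crimson_phase [April 6, April 16] → overlaps → yes.
green_phase [April 23, April 28] → overlapped-by → yes.
red_phase [April 6, April 17] → overlaps → yes.
silver_phase [April 8, April 19] → overlaps → yes.
teal_phase [April 10, April 11] → before → no.
violet_phase [April 7, April 14] → before → no.
Result: crimson_phase, green_phase, red_phase, silver_phase.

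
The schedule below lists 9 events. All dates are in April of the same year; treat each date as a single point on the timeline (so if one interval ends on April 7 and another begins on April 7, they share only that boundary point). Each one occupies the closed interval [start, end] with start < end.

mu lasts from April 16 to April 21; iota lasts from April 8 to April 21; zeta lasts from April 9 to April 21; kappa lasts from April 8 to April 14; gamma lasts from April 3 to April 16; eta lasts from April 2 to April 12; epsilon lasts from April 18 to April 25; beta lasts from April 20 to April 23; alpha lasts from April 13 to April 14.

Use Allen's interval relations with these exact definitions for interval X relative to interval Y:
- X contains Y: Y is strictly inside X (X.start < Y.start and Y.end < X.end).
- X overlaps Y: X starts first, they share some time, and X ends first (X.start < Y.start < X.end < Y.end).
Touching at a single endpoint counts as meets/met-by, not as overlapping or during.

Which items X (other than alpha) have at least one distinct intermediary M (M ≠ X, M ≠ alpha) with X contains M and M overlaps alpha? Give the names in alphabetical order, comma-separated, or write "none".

Target alpha = [April 13, April 14].
Intermediaries M with M overlaps alpha: none.
Union: none.

none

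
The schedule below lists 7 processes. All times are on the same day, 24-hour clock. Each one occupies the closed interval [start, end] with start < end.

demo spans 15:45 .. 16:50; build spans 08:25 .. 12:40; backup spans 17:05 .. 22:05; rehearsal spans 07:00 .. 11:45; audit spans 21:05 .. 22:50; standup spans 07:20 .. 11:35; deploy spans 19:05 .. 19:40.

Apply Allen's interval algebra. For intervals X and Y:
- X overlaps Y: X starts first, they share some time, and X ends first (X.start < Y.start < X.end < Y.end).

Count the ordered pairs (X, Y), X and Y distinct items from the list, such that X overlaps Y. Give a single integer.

Checking all 42 ordered pairs for relation 'overlaps'; matching pairs in alphabetical order:
(backup, audit): backup overlaps audit ✓
(rehearsal, build): rehearsal overlaps build ✓
(standup, build): standup overlaps build ✓
Count: 3.

3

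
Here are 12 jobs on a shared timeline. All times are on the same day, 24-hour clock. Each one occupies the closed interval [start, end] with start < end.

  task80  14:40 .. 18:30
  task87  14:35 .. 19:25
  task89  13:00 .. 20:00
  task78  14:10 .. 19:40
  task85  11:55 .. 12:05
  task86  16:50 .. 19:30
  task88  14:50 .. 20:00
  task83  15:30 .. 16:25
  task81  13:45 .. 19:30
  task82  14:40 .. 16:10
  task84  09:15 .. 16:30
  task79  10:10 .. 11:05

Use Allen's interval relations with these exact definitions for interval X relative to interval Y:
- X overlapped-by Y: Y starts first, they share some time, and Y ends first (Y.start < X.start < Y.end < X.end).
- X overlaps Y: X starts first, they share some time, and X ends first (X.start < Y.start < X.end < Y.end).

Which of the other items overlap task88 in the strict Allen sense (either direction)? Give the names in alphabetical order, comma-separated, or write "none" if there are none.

Target task88 = [14:50, 20:00].
task78 [14:10, 19:40] → overlaps → yes.
task79 [10:10, 11:05] → before → no.
task80 [14:40, 18:30] → overlaps → yes.
task81 [13:45, 19:30] → overlaps → yes.
task82 [14:40, 16:10] → overlaps → yes.
task83 [15:30, 16:25] → during → no.
task84 [09:15, 16:30] → overlaps → yes.
task85 [11:55, 12:05] → before → no.
task86 [16:50, 19:30] → during → no.
task87 [14:35, 19:25] → overlaps → yes.
task89 [13:00, 20:00] → finished-by → no.
Result: task78, task80, task81, task82, task84, task87.

task78, task80, task81, task82, task84, task87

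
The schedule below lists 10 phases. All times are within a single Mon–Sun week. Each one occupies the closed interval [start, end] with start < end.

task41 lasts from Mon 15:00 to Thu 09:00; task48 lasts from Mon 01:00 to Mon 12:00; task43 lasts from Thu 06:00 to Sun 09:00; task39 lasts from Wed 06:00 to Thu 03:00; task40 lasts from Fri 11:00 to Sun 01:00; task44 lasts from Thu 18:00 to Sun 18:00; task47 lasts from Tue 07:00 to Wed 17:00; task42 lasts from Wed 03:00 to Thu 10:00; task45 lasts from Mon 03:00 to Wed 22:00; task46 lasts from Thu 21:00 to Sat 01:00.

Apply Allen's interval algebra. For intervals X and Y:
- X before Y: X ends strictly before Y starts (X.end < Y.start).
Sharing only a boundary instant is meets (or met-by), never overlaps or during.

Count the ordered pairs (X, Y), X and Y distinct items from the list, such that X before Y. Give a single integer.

26

Checking all 90 ordered pairs for relation 'before'; matching pairs in alphabetical order:
(task39, task40): task39 before task40 ✓
(task39, task43): task39 before task43 ✓
(task39, task44): task39 before task44 ✓
(task39, task46): task39 before task46 ✓
(task41, task40): task41 before task40 ✓
(task41, task44): task41 before task44 ✓
(task41, task46): task41 before task46 ✓
(task42, task40): task42 before task40 ✓
(task42, task44): task42 before task44 ✓
(task42, task46): task42 before task46 ✓
(task45, task40): task45 before task40 ✓
(task45, task43): task45 before task43 ✓
(task45, task44): task45 before task44 ✓
(task45, task46): task45 before task46 ✓
(task47, task40): task47 before task40 ✓
(task47, task43): task47 before task43 ✓
(task47, task44): task47 before task44 ✓
(task47, task46): task47 before task46 ✓
(task48, task39): task48 before task39 ✓
(task48, task40): task48 before task40 ✓
(task48, task41): task48 before task41 ✓
(task48, task42): task48 before task42 ✓
(task48, task43): task48 before task43 ✓
(task48, task44): task48 before task44 ✓
... plus 2 further pairs not listed.
Count: 26.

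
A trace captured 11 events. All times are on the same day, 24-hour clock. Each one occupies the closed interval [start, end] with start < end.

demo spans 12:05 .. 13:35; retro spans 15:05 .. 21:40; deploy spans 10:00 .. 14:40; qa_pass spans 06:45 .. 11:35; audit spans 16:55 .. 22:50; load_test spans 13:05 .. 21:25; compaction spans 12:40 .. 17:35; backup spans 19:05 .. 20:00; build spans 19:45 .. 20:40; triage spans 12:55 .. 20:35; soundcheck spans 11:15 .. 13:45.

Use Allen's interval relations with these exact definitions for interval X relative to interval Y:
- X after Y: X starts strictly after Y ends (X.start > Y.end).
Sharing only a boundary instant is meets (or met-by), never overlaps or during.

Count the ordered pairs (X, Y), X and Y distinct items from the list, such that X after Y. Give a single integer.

22

Checking all 110 ordered pairs for relation 'after'; matching pairs in alphabetical order:
(audit, demo): audit after demo ✓
(audit, deploy): audit after deploy ✓
(audit, qa_pass): audit after qa_pass ✓
(audit, soundcheck): audit after soundcheck ✓
(backup, compaction): backup after compaction ✓
(backup, demo): backup after demo ✓
(backup, deploy): backup after deploy ✓
(backup, qa_pass): backup after qa_pass ✓
(backup, soundcheck): backup after soundcheck ✓
(build, compaction): build after compaction ✓
(build, demo): build after demo ✓
(build, deploy): build after deploy ✓
(build, qa_pass): build after qa_pass ✓
(build, soundcheck): build after soundcheck ✓
(compaction, qa_pass): compaction after qa_pass ✓
(demo, qa_pass): demo after qa_pass ✓
(load_test, qa_pass): load_test after qa_pass ✓
(retro, demo): retro after demo ✓
(retro, deploy): retro after deploy ✓
(retro, qa_pass): retro after qa_pass ✓
(retro, soundcheck): retro after soundcheck ✓
(triage, qa_pass): triage after qa_pass ✓
Count: 22.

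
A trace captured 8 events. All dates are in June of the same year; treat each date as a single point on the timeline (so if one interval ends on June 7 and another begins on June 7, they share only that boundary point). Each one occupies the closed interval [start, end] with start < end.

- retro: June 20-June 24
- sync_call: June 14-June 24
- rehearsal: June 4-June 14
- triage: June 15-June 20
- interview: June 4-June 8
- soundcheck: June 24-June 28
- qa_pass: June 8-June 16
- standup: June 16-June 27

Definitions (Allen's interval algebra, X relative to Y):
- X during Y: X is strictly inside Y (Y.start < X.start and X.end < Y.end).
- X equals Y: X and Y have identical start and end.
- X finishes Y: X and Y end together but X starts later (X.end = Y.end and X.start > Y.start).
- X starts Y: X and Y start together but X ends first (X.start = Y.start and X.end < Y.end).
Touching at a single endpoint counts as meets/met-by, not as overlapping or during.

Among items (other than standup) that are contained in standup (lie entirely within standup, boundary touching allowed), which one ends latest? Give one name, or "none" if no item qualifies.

Target standup = [June 16, June 27].
interview [June 4, June 8] → before → excluded.
qa_pass [June 8, June 16] → meets → excluded.
rehearsal [June 4, June 14] → before → excluded.
retro [June 20, June 24] → during → candidate.
soundcheck [June 24, June 28] → overlapped-by → excluded.
sync_call [June 14, June 24] → overlaps → excluded.
triage [June 15, June 20] → overlaps → excluded.
Among candidates, latest end is June 24 → retro.

retro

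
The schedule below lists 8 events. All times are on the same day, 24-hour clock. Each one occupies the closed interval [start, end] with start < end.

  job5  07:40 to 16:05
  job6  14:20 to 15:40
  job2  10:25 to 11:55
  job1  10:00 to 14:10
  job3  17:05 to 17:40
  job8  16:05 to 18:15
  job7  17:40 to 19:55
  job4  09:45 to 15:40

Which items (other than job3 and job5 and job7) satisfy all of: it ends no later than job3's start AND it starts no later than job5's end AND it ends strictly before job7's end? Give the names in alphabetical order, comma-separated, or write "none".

Conditions: its end is no later than job3's start (X.end <= 17:05) AND its start is no later than job5's end (X.start <= 16:05) AND its end is strictly before job7's end (X.end < 19:55).
job1: end 14:10 <= 17:05? ✓; start 10:00 <= 16:05? ✓; end 14:10 < 19:55? ✓ → yes.
job2: end 11:55 <= 17:05? ✓; start 10:25 <= 16:05? ✓; end 11:55 < 19:55? ✓ → yes.
job4: end 15:40 <= 17:05? ✓; start 09:45 <= 16:05? ✓; end 15:40 < 19:55? ✓ → yes.
job6: end 15:40 <= 17:05? ✓; start 14:20 <= 16:05? ✓; end 15:40 < 19:55? ✓ → yes.
job8: end 18:15 <= 17:05? ✗; start 16:05 <= 16:05? ✓; end 18:15 < 19:55? ✓ → no.
Result: job1, job2, job4, job6.

job1, job2, job4, job6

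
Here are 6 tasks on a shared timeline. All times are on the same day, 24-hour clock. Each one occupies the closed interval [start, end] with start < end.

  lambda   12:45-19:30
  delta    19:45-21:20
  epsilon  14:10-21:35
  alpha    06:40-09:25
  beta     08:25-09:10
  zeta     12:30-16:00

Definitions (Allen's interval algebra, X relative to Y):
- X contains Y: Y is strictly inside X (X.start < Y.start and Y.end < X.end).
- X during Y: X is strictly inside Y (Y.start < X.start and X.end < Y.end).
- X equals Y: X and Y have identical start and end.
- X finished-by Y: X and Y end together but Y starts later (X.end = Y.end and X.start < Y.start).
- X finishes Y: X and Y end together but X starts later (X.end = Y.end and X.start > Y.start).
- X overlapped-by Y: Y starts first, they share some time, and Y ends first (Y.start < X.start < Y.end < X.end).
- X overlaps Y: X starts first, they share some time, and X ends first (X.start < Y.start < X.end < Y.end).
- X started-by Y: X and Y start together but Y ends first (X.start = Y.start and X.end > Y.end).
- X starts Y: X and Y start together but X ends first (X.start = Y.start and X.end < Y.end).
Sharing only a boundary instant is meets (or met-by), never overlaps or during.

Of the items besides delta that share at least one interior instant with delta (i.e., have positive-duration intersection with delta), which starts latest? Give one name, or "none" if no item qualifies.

Target delta = [19:45, 21:20].
alpha [06:40, 09:25] → before → excluded.
beta [08:25, 09:10] → before → excluded.
epsilon [14:10, 21:35] → contains → candidate.
lambda [12:45, 19:30] → before → excluded.
zeta [12:30, 16:00] → before → excluded.
Among candidates, latest start is 14:10 → epsilon.

epsilon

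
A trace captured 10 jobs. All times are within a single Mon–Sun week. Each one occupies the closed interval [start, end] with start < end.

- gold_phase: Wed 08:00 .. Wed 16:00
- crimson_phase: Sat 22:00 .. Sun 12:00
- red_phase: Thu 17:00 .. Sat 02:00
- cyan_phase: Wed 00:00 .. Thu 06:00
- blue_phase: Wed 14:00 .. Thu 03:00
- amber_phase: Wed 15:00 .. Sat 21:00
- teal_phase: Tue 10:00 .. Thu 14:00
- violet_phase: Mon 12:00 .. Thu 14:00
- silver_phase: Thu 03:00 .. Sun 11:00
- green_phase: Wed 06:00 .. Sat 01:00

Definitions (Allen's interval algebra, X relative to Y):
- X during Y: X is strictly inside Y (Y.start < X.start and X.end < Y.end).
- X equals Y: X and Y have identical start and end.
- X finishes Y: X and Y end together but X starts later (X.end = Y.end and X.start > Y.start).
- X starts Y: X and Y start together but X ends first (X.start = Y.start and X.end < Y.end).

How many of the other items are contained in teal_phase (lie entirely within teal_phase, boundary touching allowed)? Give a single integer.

Target teal_phase = [Tue 10:00, Thu 14:00].
amber_phase [Wed 15:00, Sat 21:00] → overlapped-by → no.
blue_phase [Wed 14:00, Thu 03:00] → during → counts.
crimson_phase [Sat 22:00, Sun 12:00] → after → no.
cyan_phase [Wed 00:00, Thu 06:00] → during → counts.
gold_phase [Wed 08:00, Wed 16:00] → during → counts.
green_phase [Wed 06:00, Sat 01:00] → overlapped-by → no.
red_phase [Thu 17:00, Sat 02:00] → after → no.
silver_phase [Thu 03:00, Sun 11:00] → overlapped-by → no.
violet_phase [Mon 12:00, Thu 14:00] → finished-by → no.
Total: 3.

3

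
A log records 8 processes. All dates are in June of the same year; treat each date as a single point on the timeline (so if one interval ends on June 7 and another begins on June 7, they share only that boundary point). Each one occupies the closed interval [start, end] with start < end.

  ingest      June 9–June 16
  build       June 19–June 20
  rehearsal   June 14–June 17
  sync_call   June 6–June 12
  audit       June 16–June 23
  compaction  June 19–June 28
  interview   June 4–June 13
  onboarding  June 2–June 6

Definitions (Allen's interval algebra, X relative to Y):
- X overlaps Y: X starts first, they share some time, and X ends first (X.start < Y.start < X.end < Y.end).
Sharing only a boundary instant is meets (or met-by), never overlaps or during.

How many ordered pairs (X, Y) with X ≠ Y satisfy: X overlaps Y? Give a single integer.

Checking all 56 ordered pairs for relation 'overlaps'; matching pairs in alphabetical order:
(audit, compaction): audit overlaps compaction ✓
(ingest, rehearsal): ingest overlaps rehearsal ✓
(interview, ingest): interview overlaps ingest ✓
(onboarding, interview): onboarding overlaps interview ✓
(rehearsal, audit): rehearsal overlaps audit ✓
(sync_call, ingest): sync_call overlaps ingest ✓
Count: 6.

6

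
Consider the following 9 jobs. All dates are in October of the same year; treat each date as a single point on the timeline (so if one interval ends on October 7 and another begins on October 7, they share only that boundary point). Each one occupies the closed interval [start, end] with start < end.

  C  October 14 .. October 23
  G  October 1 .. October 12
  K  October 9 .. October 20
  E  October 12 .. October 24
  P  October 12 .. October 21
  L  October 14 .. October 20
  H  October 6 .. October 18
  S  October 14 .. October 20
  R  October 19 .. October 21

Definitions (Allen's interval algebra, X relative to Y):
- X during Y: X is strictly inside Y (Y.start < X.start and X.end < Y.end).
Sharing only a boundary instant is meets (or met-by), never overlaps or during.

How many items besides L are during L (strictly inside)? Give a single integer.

0

Target L = [October 14, October 20].
C [October 14, October 23] → started-by → no.
E [October 12, October 24] → contains → no.
G [October 1, October 12] → before → no.
H [October 6, October 18] → overlaps → no.
K [October 9, October 20] → finished-by → no.
P [October 12, October 21] → contains → no.
R [October 19, October 21] → overlapped-by → no.
S [October 14, October 20] → equals → no.
Total: 0.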